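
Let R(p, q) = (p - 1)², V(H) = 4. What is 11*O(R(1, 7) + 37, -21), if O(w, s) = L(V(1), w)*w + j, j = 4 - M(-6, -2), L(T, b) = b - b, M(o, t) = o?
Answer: 110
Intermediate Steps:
L(T, b) = 0
j = 10 (j = 4 - 1*(-6) = 4 + 6 = 10)
R(p, q) = (-1 + p)²
O(w, s) = 10 (O(w, s) = 0*w + 10 = 0 + 10 = 10)
11*O(R(1, 7) + 37, -21) = 11*10 = 110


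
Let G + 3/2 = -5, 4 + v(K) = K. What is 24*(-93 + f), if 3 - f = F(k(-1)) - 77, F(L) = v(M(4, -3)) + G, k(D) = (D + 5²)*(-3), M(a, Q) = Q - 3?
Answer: 84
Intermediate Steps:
M(a, Q) = -3 + Q
v(K) = -4 + K
G = -13/2 (G = -3/2 - 5 = -13/2 ≈ -6.5000)
k(D) = -75 - 3*D (k(D) = (D + 25)*(-3) = (25 + D)*(-3) = -75 - 3*D)
F(L) = -33/2 (F(L) = (-4 + (-3 - 3)) - 13/2 = (-4 - 6) - 13/2 = -10 - 13/2 = -33/2)
f = 193/2 (f = 3 - (-33/2 - 77) = 3 - 1*(-187/2) = 3 + 187/2 = 193/2 ≈ 96.500)
24*(-93 + f) = 24*(-93 + 193/2) = 24*(7/2) = 84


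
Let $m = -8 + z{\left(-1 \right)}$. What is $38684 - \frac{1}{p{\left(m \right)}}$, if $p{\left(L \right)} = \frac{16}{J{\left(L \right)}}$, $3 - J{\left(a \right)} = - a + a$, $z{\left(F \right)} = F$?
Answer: $\frac{618941}{16} \approx 38684.0$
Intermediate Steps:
$J{\left(a \right)} = 3$ ($J{\left(a \right)} = 3 - \left(- a + a\right) = 3 - 0 = 3 + 0 = 3$)
$m = -9$ ($m = -8 - 1 = -9$)
$p{\left(L \right)} = \frac{16}{3}$
$38684 - \frac{1}{p{\left(m \right)}} = 38684 - \frac{1}{\frac{16}{3}} = 38684 - \frac{3}{16} = \frac{618941}{16}$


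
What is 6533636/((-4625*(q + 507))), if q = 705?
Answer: -1633409/1401375 ≈ -1.1656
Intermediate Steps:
6533636/((-4625*(q + 507))) = 6533636/((-4625*(705 + 507))) = 6533636/((-4625*1212)) = 6533636/(-5605500) = 6533636*(-1/5605500) = -1633409/1401375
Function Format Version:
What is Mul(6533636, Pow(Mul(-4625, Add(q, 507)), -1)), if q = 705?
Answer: Rational(-1633409, 1401375) ≈ -1.1656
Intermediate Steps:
Mul(6533636, Pow(Mul(-4625, Add(q, 507)), -1)) = Mul(6533636, Pow(Mul(-4625, Add(705, 507)), -1)) = Mul(6533636, Pow(Mul(-4625, 1212), -1)) = Mul(6533636, Pow(-5605500, -1)) = Mul(6533636, Rational(-1, 5605500)) = Rational(-1633409, 1401375)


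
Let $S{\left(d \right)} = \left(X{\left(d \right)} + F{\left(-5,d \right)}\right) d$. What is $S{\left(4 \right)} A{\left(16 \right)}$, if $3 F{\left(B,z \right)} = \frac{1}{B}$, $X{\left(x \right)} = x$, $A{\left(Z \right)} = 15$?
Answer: $236$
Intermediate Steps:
$F{\left(B,z \right)} = \frac{1}{3 B}$
$S{\left(d \right)} = d \left(- \frac{1}{15} + d\right)$ ($S{\left(d \right)} = \left(d + \frac{1}{3 \left(-5\right)}\right) d = \left(d + \frac{1}{3} \left(- \frac{1}{5}\right)\right) d = \left(d - \frac{1}{15}\right) d = \left(- \frac{1}{15} + d\right) d = d \left(- \frac{1}{15} + d\right)$)
$S{\left(4 \right)} A{\left(16 \right)} = 4 \left(- \frac{1}{15} + 4\right) 15 = 4 \cdot \frac{59}{15} \cdot 15 = \frac{236}{15} \cdot 15 = 236$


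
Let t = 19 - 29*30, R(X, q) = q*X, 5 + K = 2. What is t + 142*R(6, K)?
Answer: -3407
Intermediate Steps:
K = -3 (K = -5 + 2 = -3)
R(X, q) = X*q
t = -851 (t = 19 - 870 = -851)
t + 142*R(6, K) = -851 + 142*(6*(-3)) = -851 + 142*(-18) = -851 - 2556 = -3407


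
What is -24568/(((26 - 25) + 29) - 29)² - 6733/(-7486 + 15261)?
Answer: -191022933/7775 ≈ -24569.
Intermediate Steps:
-24568/(((26 - 25) + 29) - 29)² - 6733/(-7486 + 15261) = -24568/((1 + 29) - 29)² - 6733/7775 = -24568/(30 - 29)² - 6733*1/7775 = -24568/(1²) - 6733/7775 = -24568/1 - 6733/7775 = -24568*1 - 6733/7775 = -24568 - 6733/7775 = -191022933/7775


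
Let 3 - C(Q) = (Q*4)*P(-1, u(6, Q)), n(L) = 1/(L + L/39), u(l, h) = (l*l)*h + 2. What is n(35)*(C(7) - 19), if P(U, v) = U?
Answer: 117/350 ≈ 0.33429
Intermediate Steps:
u(l, h) = 2 + h*l² (u(l, h) = l²*h + 2 = h*l² + 2 = 2 + h*l²)
n(L) = 39/(40*L) (n(L) = 1/(L + L*(1/39)) = 1/(L + L/39) = 1/(40*L/39) = 39/(40*L))
C(Q) = 3 + 4*Q (C(Q) = 3 - Q*4*(-1) = 3 - 4*Q*(-1) = 3 - (-4)*Q = 3 + 4*Q)
n(35)*(C(7) - 19) = ((39/40)/35)*((3 + 4*7) - 19) = ((39/40)*(1/35))*((3 + 28) - 19) = 39*(31 - 19)/1400 = (39/1400)*12 = 117/350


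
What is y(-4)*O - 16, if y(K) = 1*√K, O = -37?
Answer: -16 - 74*I ≈ -16.0 - 74.0*I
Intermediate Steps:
y(K) = √K
y(-4)*O - 16 = √(-4)*(-37) - 16 = (2*I)*(-37) - 16 = -74*I - 16 = -16 - 74*I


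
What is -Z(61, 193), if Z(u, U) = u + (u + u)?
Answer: -183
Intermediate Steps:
Z(u, U) = 3*u (Z(u, U) = u + 2*u = 3*u)
-Z(61, 193) = -3*61 = -1*183 = -183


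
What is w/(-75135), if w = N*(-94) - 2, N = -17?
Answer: -532/25045 ≈ -0.021242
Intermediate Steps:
w = 1596 (w = -17*(-94) - 2 = 1598 - 2 = 1596)
w/(-75135) = 1596/(-75135) = 1596*(-1/75135) = -532/25045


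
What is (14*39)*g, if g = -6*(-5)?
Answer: 16380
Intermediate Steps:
g = 30
(14*39)*g = (14*39)*30 = 546*30 = 16380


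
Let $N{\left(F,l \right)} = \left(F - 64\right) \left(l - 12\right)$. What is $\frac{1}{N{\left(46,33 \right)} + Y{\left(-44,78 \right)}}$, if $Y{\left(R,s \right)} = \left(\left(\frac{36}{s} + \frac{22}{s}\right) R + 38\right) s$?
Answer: $\frac{1}{34} \approx 0.029412$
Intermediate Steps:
$N{\left(F,l \right)} = \left(-64 + F\right) \left(-12 + l\right)$ ($N{\left(F,l \right)} = \left(F - 64\right) \left(-12 + l\right) = \left(-64 + F\right) \left(-12 + l\right)$)
$Y{\left(R,s \right)} = s \left(38 + \frac{58 R}{s}\right)$ ($Y{\left(R,s \right)} = \left(\frac{58}{s} R + 38\right) s = \left(\frac{58 R}{s} + 38\right) s = \left(38 + \frac{58 R}{s}\right) s = s \left(38 + \frac{58 R}{s}\right)$)
$\frac{1}{N{\left(46,33 \right)} + Y{\left(-44,78 \right)}} = \frac{1}{\left(768 - 2112 - 552 + 46 \cdot 33\right) + \left(38 \cdot 78 + 58 \left(-44\right)\right)} = \frac{1}{\left(768 - 2112 - 552 + 1518\right) + \left(2964 - 2552\right)} = \frac{1}{-378 + 412} = \frac{1}{34}$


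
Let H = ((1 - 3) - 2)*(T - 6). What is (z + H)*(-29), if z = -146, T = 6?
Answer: 4234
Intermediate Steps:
H = 0 (H = ((1 - 3) - 2)*(6 - 6) = (-2 - 2)*0 = -4*0 = 0)
(z + H)*(-29) = (-146 + 0)*(-29) = -146*(-29) = 4234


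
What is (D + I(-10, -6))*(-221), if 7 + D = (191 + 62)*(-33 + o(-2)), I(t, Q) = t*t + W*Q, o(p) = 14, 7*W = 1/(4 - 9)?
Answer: 36461464/35 ≈ 1.0418e+6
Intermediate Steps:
W = -1/35 (W = 1/(7*(4 - 9)) = (1/7)/(-5) = (1/7)*(-1/5) = -1/35 ≈ -0.028571)
I(t, Q) = t**2 - Q/35 (I(t, Q) = t*t - Q/35 = t**2 - Q/35)
D = -4814 (D = -7 + (191 + 62)*(-33 + 14) = -7 + 253*(-19) = -7 - 4807 = -4814)
(D + I(-10, -6))*(-221) = (-4814 + ((-10)**2 - 1/35*(-6)))*(-221) = (-4814 + (100 + 6/35))*(-221) = (-4814 + 3506/35)*(-221) = -164984/35*(-221) = 36461464/35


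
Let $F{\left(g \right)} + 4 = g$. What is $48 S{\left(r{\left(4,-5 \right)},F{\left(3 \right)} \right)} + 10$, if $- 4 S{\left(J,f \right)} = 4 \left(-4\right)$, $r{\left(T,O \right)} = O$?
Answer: $202$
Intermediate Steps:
$F{\left(g \right)} = -4 + g$
$S{\left(J,f \right)} = 4$ ($S{\left(J,f \right)} = - \frac{4 \left(-4\right)}{4} = \left(- \frac{1}{4}\right) \left(-16\right) = 4$)
$48 S{\left(r{\left(4,-5 \right)},F{\left(3 \right)} \right)} + 10 = 48 \cdot 4 + 10 = 192 + 10 = 202$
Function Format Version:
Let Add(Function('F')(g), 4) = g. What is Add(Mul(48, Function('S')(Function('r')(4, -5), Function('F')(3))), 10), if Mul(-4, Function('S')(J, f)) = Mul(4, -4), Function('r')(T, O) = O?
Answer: 202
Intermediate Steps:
Function('F')(g) = Add(-4, g)
Function('S')(J, f) = 4 (Function('S')(J, f) = Mul(Rational(-1, 4), Mul(4, -4)) = Mul(Rational(-1, 4), -16) = 4)
Add(Mul(48, Function('S')(Function('r')(4, -5), Function('F')(3))), 10) = Add(Mul(48, 4), 10) = Add(192, 10) = 202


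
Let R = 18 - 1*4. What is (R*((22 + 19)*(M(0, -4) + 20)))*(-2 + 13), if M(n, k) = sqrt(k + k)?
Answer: 126280 + 12628*I*sqrt(2) ≈ 1.2628e+5 + 17859.0*I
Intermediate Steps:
M(n, k) = sqrt(2)*sqrt(k) (M(n, k) = sqrt(2*k) = sqrt(2)*sqrt(k))
R = 14 (R = 18 - 4 = 14)
(R*((22 + 19)*(M(0, -4) + 20)))*(-2 + 13) = (14*((22 + 19)*(sqrt(2)*sqrt(-4) + 20)))*(-2 + 13) = (14*(41*(sqrt(2)*(2*I) + 20)))*11 = (14*(41*(2*I*sqrt(2) + 20)))*11 = (14*(41*(20 + 2*I*sqrt(2))))*11 = (14*(820 + 82*I*sqrt(2)))*11 = (11480 + 1148*I*sqrt(2))*11 = 126280 + 12628*I*sqrt(2)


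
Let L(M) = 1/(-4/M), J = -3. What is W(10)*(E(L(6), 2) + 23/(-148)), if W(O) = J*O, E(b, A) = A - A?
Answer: 345/74 ≈ 4.6622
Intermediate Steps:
L(M) = -M/4
E(b, A) = 0
W(O) = -3*O
W(10)*(E(L(6), 2) + 23/(-148)) = (-3*10)*(0 + 23/(-148)) = -30*(0 + 23*(-1/148)) = -30*(0 - 23/148) = -30*(-23/148) = 345/74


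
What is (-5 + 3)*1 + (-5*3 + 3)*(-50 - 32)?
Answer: 982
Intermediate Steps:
(-5 + 3)*1 + (-5*3 + 3)*(-50 - 32) = -2*1 + (-15 + 3)*(-82) = -2 - 12*(-82) = -2 + 984 = 982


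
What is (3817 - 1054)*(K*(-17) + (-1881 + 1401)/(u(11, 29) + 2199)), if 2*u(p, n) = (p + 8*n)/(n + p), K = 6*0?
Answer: -35366400/58721 ≈ -602.28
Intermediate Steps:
K = 0
u(p, n) = (p + 8*n)/(2*(n + p)) (u(p, n) = ((p + 8*n)/(n + p))/2 = (p + 8*n)/(2*(n + p)))
(3817 - 1054)*(K*(-17) + (-1881 + 1401)/(u(11, 29) + 2199)) = (3817 - 1054)*(0*(-17) + (-1881 + 1401)/(((1/2)*11 + 4*29)/(29 + 11) + 2199)) = 2763*(0 - 480/((11/2 + 116)/40 + 2199)) = 2763*(0 - 480/((1/40)*(243/2) + 2199)) = 2763*(0 - 480/(243/80 + 2199)) = 2763*(0 - 480/176163/80) = 2763*(0 - 480*80/176163) = 2763*(0 - 12800/58721) = 2763*(-12800/58721) = -35366400/58721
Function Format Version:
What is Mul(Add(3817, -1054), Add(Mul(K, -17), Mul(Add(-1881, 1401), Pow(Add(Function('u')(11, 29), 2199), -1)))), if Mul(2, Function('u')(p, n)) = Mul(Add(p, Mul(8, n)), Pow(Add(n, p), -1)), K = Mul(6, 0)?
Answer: Rational(-35366400, 58721) ≈ -602.28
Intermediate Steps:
K = 0
Function('u')(p, n) = Mul(Rational(1, 2), Pow(Add(n, p), -1), Add(p, Mul(8, n))) (Function('u')(p, n) = Mul(Rational(1, 2), Mul(Add(p, Mul(8, n)), Pow(Add(n, p), -1))) = Mul(Rational(1, 2), Mul(Pow(Add(n, p), -1), Add(p, Mul(8, n)))) = Mul(Rational(1, 2), Pow(Add(n, p), -1), Add(p, Mul(8, n))))
Mul(Add(3817, -1054), Add(Mul(K, -17), Mul(Add(-1881, 1401), Pow(Add(Function('u')(11, 29), 2199), -1)))) = Mul(Add(3817, -1054), Add(Mul(0, -17), Mul(Add(-1881, 1401), Pow(Add(Mul(Pow(Add(29, 11), -1), Add(Mul(Rational(1, 2), 11), Mul(4, 29))), 2199), -1)))) = Mul(2763, Add(0, Mul(-480, Pow(Add(Mul(Pow(40, -1), Add(Rational(11, 2), 116)), 2199), -1)))) = Mul(2763, Add(0, Mul(-480, Pow(Add(Mul(Rational(1, 40), Rational(243, 2)), 2199), -1)))) = Mul(2763, Add(0, Mul(-480, Pow(Add(Rational(243, 80), 2199), -1)))) = Mul(2763, Add(0, Mul(-480, Pow(Rational(176163, 80), -1)))) = Mul(2763, Add(0, Mul(-480, Rational(80, 176163)))) = Mul(2763, Add(0, Rational(-12800, 58721))) = Mul(2763, Rational(-12800, 58721)) = Rational(-35366400, 58721)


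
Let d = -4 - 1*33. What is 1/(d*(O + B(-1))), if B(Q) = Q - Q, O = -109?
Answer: 1/4033 ≈ 0.00024795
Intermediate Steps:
B(Q) = 0
d = -37 (d = -4 - 33 = -37)
1/(d*(O + B(-1))) = 1/(-37*(-109 + 0)) = 1/(-37*(-109)) = 1/4033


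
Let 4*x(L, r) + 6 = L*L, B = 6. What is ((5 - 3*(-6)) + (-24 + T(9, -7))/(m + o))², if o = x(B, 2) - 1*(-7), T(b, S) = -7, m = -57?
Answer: 4068289/7225 ≈ 563.08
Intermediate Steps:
x(L, r) = -3/2 + L²/4 (x(L, r) = -3/2 + (L*L)/4 = -3/2 + L²/4)
o = 29/2 (o = (-3/2 + (¼)*6²) - 1*(-7) = (-3/2 + (¼)*36) + 7 = (-3/2 + 9) + 7 = 15/2 + 7 = 29/2 ≈ 14.500)
((5 - 3*(-6)) + (-24 + T(9, -7))/(m + o))² = ((5 - 3*(-6)) + (-24 - 7)/(-57 + 29/2))² = ((5 + 18) - 31/(-85/2))² = (23 - 31*(-2/85))² = (23 + 62/85)² = (2017/85)² = 4068289/7225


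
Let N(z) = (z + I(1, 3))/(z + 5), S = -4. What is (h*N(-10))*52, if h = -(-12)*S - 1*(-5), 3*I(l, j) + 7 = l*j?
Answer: -76024/15 ≈ -5068.3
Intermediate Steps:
I(l, j) = -7/3 + j*l/3 (I(l, j) = -7/3 + (l*j)/3 = -7/3 + (j*l)/3 = -7/3 + j*l/3)
h = -43 (h = -(-12)*(-4) - 1*(-5) = -4*12 + 5 = -48 + 5 = -43)
N(z) = (-4/3 + z)/(5 + z) (N(z) = (z + (-7/3 + (⅓)*3*1))/(z + 5) = (z + (-7/3 + 1))/(5 + z) = (z - 4/3)/(5 + z) = (-4/3 + z)/(5 + z))
(h*N(-10))*52 = -43*(-4/3 - 10)/(5 - 10)*52 = -43*(-34)/((-5)*3)*52 = -(-43)*(-34)/(5*3)*52 = -43*34/15*52 = -1462/15*52 = -76024/15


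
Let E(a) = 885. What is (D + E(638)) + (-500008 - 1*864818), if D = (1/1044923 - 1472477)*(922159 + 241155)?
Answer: -1789905526495792323/1044923 ≈ -1.7130e+12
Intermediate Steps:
D = -1789904101282470780/1044923 (D = (1/1044923 - 1472477)*1163314 = -1538625084270/1044923*1163314 = -1789904101282470780/1044923 ≈ -1.7130e+12)
(D + E(638)) + (-500008 - 1*864818) = (-1789904101282470780/1044923 + 885) + (-500008 - 1*864818) = -1789904100357713925/1044923 + (-500008 - 864818) = -1789904100357713925/1044923 - 1364826 = -1789905526495792323/1044923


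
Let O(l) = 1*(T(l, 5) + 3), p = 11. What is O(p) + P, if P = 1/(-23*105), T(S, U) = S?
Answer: 33809/2415 ≈ 14.000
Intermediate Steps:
O(l) = 3 + l (O(l) = 1*(l + 3) = 1*(3 + l) = 3 + l)
P = -1/2415 (P = -1/23*1/105 = -1/2415 ≈ -0.00041408)
O(p) + P = (3 + 11) - 1/2415 = 14 - 1/2415 = 33809/2415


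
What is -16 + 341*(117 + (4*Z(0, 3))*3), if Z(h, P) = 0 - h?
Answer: 39881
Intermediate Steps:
Z(h, P) = -h
-16 + 341*(117 + (4*Z(0, 3))*3) = -16 + 341*(117 + (4*(-1*0))*3) = -16 + 341*(117 + (4*0)*3) = -16 + 341*(117 + 0*3) = -16 + 341*(117 + 0) = -16 + 341*117 = -16 + 39897 = 39881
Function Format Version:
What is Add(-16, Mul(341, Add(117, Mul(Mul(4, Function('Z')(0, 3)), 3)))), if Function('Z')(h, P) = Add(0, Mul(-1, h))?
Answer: 39881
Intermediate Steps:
Function('Z')(h, P) = Mul(-1, h)
Add(-16, Mul(341, Add(117, Mul(Mul(4, Function('Z')(0, 3)), 3)))) = Add(-16, Mul(341, Add(117, Mul(Mul(4, Mul(-1, 0)), 3)))) = Add(-16, Mul(341, Add(117, Mul(Mul(4, 0), 3)))) = Add(-16, Mul(341, Add(117, Mul(0, 3)))) = Add(-16, Mul(341, Add(117, 0))) = Add(-16, Mul(341, 117)) = Add(-16, 39897) = 39881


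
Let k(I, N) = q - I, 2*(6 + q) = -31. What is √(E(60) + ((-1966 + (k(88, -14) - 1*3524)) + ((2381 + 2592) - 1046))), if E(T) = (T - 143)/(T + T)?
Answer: I*√6023490/60 ≈ 40.905*I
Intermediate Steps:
q = -43/2 (q = -6 + (½)*(-31) = -6 - 31/2 = -43/2 ≈ -21.500)
k(I, N) = -43/2 - I
E(T) = (-143 + T)/(2*T) (E(T) = (-143 + T)/((2*T)) = (-143 + T)*(1/(2*T)) = (-143 + T)/(2*T))
√(E(60) + ((-1966 + (k(88, -14) - 1*3524)) + ((2381 + 2592) - 1046))) = √((½)*(-143 + 60)/60 + ((-1966 + ((-43/2 - 1*88) - 1*3524)) + ((2381 + 2592) - 1046))) = √((½)*(1/60)*(-83) + ((-1966 + ((-43/2 - 88) - 3524)) + (4973 - 1046))) = √(-83/120 + ((-1966 + (-219/2 - 3524)) + 3927)) = √(-83/120 + ((-1966 - 7267/2) + 3927)) = √(-83/120 + (-11199/2 + 3927)) = √(-83/120 - 3345/2) = √(-200783/120) = I*√6023490/60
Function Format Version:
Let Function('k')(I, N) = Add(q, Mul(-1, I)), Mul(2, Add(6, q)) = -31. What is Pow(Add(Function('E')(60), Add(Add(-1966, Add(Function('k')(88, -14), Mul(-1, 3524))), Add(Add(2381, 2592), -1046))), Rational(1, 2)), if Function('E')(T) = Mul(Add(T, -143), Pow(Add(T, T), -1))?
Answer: Mul(Rational(1, 60), I, Pow(6023490, Rational(1, 2))) ≈ Mul(40.905, I)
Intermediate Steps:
q = Rational(-43, 2) (q = Add(-6, Mul(Rational(1, 2), -31)) = Add(-6, Rational(-31, 2)) = Rational(-43, 2) ≈ -21.500)
Function('k')(I, N) = Add(Rational(-43, 2), Mul(-1, I))
Function('E')(T) = Mul(Rational(1, 2), Pow(T, -1), Add(-143, T)) (Function('E')(T) = Mul(Add(-143, T), Pow(Mul(2, T), -1)) = Mul(Add(-143, T), Mul(Rational(1, 2), Pow(T, -1))) = Mul(Rational(1, 2), Pow(T, -1), Add(-143, T)))
Pow(Add(Function('E')(60), Add(Add(-1966, Add(Function('k')(88, -14), Mul(-1, 3524))), Add(Add(2381, 2592), -1046))), Rational(1, 2)) = Pow(Add(Mul(Rational(1, 2), Pow(60, -1), Add(-143, 60)), Add(Add(-1966, Add(Add(Rational(-43, 2), Mul(-1, 88)), Mul(-1, 3524))), Add(Add(2381, 2592), -1046))), Rational(1, 2)) = Pow(Add(Mul(Rational(1, 2), Rational(1, 60), -83), Add(Add(-1966, Add(Add(Rational(-43, 2), -88), -3524)), Add(4973, -1046))), Rational(1, 2)) = Pow(Add(Rational(-83, 120), Add(Add(-1966, Add(Rational(-219, 2), -3524)), 3927)), Rational(1, 2)) = Pow(Add(Rational(-83, 120), Add(Add(-1966, Rational(-7267, 2)), 3927)), Rational(1, 2)) = Pow(Add(Rational(-83, 120), Add(Rational(-11199, 2), 3927)), Rational(1, 2)) = Pow(Add(Rational(-83, 120), Rational(-3345, 2)), Rational(1, 2)) = Pow(Rational(-200783, 120), Rational(1, 2)) = Mul(Rational(1, 60), I, Pow(6023490, Rational(1, 2)))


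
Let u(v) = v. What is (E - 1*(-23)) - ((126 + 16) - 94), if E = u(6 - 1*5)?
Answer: -24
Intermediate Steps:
E = 1 (E = 6 - 1*5 = 6 - 5 = 1)
(E - 1*(-23)) - ((126 + 16) - 94) = (1 - 1*(-23)) - ((126 + 16) - 94) = (1 + 23) - (142 - 94) = 24 - 1*48 = 24 - 48 = -24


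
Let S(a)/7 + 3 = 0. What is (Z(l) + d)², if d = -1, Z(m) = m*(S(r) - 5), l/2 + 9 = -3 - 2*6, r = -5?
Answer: 1555009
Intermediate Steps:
l = -48 (l = -18 + 2*(-3 - 2*6) = -18 + 2*(-3 - 12) = -18 + 2*(-15) = -18 - 30 = -48)
S(a) = -21 (S(a) = -21 + 7*0 = -21 + 0 = -21)
Z(m) = -26*m (Z(m) = m*(-21 - 5) = m*(-26) = -26*m)
(Z(l) + d)² = (-26*(-48) - 1)² = (1248 - 1)² = 1247² = 1555009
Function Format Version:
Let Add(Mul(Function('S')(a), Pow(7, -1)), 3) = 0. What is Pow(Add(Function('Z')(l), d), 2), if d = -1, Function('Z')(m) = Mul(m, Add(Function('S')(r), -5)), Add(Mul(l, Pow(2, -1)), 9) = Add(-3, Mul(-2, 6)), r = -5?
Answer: 1555009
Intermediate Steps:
l = -48 (l = Add(-18, Mul(2, Add(-3, Mul(-2, 6)))) = Add(-18, Mul(2, Add(-3, -12))) = Add(-18, Mul(2, -15)) = Add(-18, -30) = -48)
Function('S')(a) = -21 (Function('S')(a) = Add(-21, Mul(7, 0)) = Add(-21, 0) = -21)
Function('Z')(m) = Mul(-26, m) (Function('Z')(m) = Mul(m, Add(-21, -5)) = Mul(m, -26) = Mul(-26, m))
Pow(Add(Function('Z')(l), d), 2) = Pow(Add(Mul(-26, -48), -1), 2) = Pow(Add(1248, -1), 2) = Pow(1247, 2) = 1555009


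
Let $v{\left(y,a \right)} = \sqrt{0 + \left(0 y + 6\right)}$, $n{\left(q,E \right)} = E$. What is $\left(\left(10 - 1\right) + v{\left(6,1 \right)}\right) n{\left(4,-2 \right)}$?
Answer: $-18 - 2 \sqrt{6} \approx -22.899$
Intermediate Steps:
$v{\left(y,a \right)} = \sqrt{6}$ ($v{\left(y,a \right)} = \sqrt{0 + \left(0 + 6\right)} = \sqrt{0 + 6} = \sqrt{6}$)
$\left(\left(10 - 1\right) + v{\left(6,1 \right)}\right) n{\left(4,-2 \right)} = \left(\left(10 - 1\right) + \sqrt{6}\right) \left(-2\right) = \left(9 + \sqrt{6}\right) \left(-2\right) = -18 - 2 \sqrt{6}$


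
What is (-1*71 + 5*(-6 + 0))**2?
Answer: 10201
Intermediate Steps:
(-1*71 + 5*(-6 + 0))**2 = (-71 + 5*(-6))**2 = (-71 - 30)**2 = (-101)**2 = 10201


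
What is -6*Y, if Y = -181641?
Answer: 1089846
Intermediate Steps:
-6*Y = -6*(-181641) = 1089846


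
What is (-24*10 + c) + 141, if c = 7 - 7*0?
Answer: -92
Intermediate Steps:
c = 7 (c = 7 + 0 = 7)
(-24*10 + c) + 141 = (-24*10 + 7) + 141 = (-240 + 7) + 141 = -233 + 141 = -92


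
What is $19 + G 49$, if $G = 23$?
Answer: $1146$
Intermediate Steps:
$19 + G 49 = 19 + 23 \cdot 49 = 19 + 1127 = 1146$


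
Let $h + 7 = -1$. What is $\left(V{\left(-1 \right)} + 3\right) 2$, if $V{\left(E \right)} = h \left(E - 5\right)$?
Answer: $102$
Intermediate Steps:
$h = -8$ ($h = -7 - 1 = -8$)
$V{\left(E \right)} = 40 - 8 E$ ($V{\left(E \right)} = - 8 \left(E - 5\right) = - 8 \left(-5 + E\right) = 40 - 8 E$)
$\left(V{\left(-1 \right)} + 3\right) 2 = \left(\left(40 - -8\right) + 3\right) 2 = \left(\left(40 + 8\right) + 3\right) 2 = \left(48 + 3\right) 2 = 51 \cdot 2 = 102$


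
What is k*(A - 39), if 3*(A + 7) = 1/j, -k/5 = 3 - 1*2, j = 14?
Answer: 9655/42 ≈ 229.88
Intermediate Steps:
k = -5 (k = -5*(3 - 1*2) = -5*(3 - 2) = -5*1 = -5)
A = -293/42 (A = -7 + (⅓)/14 = -7 + (⅓)*(1/14) = -7 + 1/42 = -293/42 ≈ -6.9762)
k*(A - 39) = -5*(-293/42 - 39) = -5*(-1931/42) = 9655/42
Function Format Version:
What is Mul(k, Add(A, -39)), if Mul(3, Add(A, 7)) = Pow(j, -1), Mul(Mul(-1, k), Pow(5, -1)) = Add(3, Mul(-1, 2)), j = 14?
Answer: Rational(9655, 42) ≈ 229.88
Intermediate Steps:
k = -5 (k = Mul(-5, Add(3, Mul(-1, 2))) = Mul(-5, Add(3, -2)) = Mul(-5, 1) = -5)
A = Rational(-293, 42) (A = Add(-7, Mul(Rational(1, 3), Pow(14, -1))) = Add(-7, Mul(Rational(1, 3), Rational(1, 14))) = Add(-7, Rational(1, 42)) = Rational(-293, 42) ≈ -6.9762)
Mul(k, Add(A, -39)) = Mul(-5, Add(Rational(-293, 42), -39)) = Mul(-5, Rational(-1931, 42)) = Rational(9655, 42)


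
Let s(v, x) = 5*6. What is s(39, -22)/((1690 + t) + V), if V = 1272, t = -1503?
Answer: 30/1459 ≈ 0.020562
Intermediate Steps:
s(v, x) = 30
s(39, -22)/((1690 + t) + V) = 30/((1690 - 1503) + 1272) = 30/(187 + 1272) = 30/1459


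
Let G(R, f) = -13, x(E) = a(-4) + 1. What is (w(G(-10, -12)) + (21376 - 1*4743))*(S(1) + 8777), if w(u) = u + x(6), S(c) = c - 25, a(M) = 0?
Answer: 145483613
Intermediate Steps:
x(E) = 1 (x(E) = 0 + 1 = 1)
S(c) = -25 + c
w(u) = 1 + u (w(u) = u + 1 = 1 + u)
(w(G(-10, -12)) + (21376 - 1*4743))*(S(1) + 8777) = ((1 - 13) + (21376 - 1*4743))*((-25 + 1) + 8777) = (-12 + (21376 - 4743))*(-24 + 8777) = (-12 + 16633)*8753 = 16621*8753 = 145483613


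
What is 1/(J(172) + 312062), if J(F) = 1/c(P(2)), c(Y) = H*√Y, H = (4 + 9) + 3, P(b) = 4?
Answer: 32/9985985 ≈ 3.2045e-6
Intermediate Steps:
H = 16 (H = 13 + 3 = 16)
c(Y) = 16*√Y
J(F) = 1/32 (J(F) = 1/(16*√4) = 1/(16*2) = 1/32)
1/(J(172) + 312062) = 1/(1/32 + 312062) = 1/(9985985/32) = 32/9985985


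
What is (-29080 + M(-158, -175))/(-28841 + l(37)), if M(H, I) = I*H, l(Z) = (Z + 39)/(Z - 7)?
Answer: 21450/432577 ≈ 0.049587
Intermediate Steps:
l(Z) = (39 + Z)/(-7 + Z)
M(H, I) = H*I
(-29080 + M(-158, -175))/(-28841 + l(37)) = (-29080 - 158*(-175))/(-28841 + (39 + 37)/(-7 + 37)) = (-29080 + 27650)/(-28841 + 76/30) = -1430/(-28841 + (1/30)*76) = -1430/(-28841 + 38/15) = -1430/(-432577/15) = -1430*(-15/432577) = 21450/432577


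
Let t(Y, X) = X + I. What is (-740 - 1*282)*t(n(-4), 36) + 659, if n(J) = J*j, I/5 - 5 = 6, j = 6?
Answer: -92343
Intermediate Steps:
I = 55 (I = 25 + 5*6 = 25 + 30 = 55)
n(J) = 6*J (n(J) = J*6 = 6*J)
t(Y, X) = 55 + X (t(Y, X) = X + 55 = 55 + X)
(-740 - 1*282)*t(n(-4), 36) + 659 = (-740 - 1*282)*(55 + 36) + 659 = (-740 - 282)*91 + 659 = -1022*91 + 659 = -93002 + 659 = -92343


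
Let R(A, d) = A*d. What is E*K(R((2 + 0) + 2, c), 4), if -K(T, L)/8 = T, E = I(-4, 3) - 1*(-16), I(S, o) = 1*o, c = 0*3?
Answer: 0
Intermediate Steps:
c = 0
I(S, o) = o
E = 19 (E = 3 - 1*(-16) = 3 + 16 = 19)
K(T, L) = -8*T
E*K(R((2 + 0) + 2, c), 4) = 19*(-8*((2 + 0) + 2)*0) = 19*(-8*(2 + 2)*0) = 19*(-32*0) = 19*(-8*0) = 19*0 = 0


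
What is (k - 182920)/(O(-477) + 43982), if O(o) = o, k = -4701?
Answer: -26803/6215 ≈ -4.3126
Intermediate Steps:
(k - 182920)/(O(-477) + 43982) = (-4701 - 182920)/(-477 + 43982) = -187621/43505 = -187621*1/43505 = -26803/6215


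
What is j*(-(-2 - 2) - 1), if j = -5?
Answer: -15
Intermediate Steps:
j*(-(-2 - 2) - 1) = -5*(-(-2 - 2) - 1) = -5*(-1*(-4) - 1) = -5*(4 - 1) = -5*3 = -15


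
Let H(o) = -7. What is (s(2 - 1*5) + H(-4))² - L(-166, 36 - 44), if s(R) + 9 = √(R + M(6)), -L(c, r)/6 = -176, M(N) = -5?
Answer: -808 - 64*I*√2 ≈ -808.0 - 90.51*I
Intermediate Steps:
L(c, r) = 1056 (L(c, r) = -6*(-176) = 1056)
s(R) = -9 + √(-5 + R) (s(R) = -9 + √(R - 5) = -9 + √(-5 + R))
(s(2 - 1*5) + H(-4))² - L(-166, 36 - 44) = ((-9 + √(-5 + (2 - 1*5))) - 7)² - 1*1056 = ((-9 + √(-5 + (2 - 5))) - 7)² - 1056 = ((-9 + √(-5 - 3)) - 7)² - 1056 = ((-9 + √(-8)) - 7)² - 1056 = ((-9 + 2*I*√2) - 7)² - 1056 = (-16 + 2*I*√2)² - 1056 = -1056 + (-16 + 2*I*√2)²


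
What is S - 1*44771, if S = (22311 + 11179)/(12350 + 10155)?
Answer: -201507573/4501 ≈ -44770.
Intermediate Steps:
S = 6698/4501 (S = 33490/22505 = 33490*(1/22505) = 6698/4501 ≈ 1.4881)
S - 1*44771 = 6698/4501 - 1*44771 = 6698/4501 - 44771 = -201507573/4501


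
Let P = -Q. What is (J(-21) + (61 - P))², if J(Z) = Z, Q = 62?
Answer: 10404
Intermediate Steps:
P = -62 (P = -1*62 = -62)
(J(-21) + (61 - P))² = (-21 + (61 - 1*(-62)))² = (-21 + (61 + 62))² = (-21 + 123)² = 102² = 10404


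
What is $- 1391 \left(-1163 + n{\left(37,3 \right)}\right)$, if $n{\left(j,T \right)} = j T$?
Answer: $1463332$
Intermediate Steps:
$n{\left(j,T \right)} = T j$
$- 1391 \left(-1163 + n{\left(37,3 \right)}\right) = - 1391 \left(-1163 + 3 \cdot 37\right) = - 1391 \left(-1163 + 111\right) = \left(-1391\right) \left(-1052\right) = 1463332$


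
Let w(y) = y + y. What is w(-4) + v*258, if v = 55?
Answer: 14182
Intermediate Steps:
w(y) = 2*y
w(-4) + v*258 = 2*(-4) + 55*258 = -8 + 14190 = 14182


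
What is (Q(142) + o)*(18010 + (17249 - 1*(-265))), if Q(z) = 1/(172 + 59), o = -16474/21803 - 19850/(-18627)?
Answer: 16631758149564/1489123097 ≈ 11169.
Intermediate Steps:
o = 125928352/406124481 (o = -16474*1/21803 - 19850*(-1/18627) = -16474/21803 + 19850/18627 = 125928352/406124481 ≈ 0.31007)
Q(z) = 1/231
(Q(142) + o)*(18010 + (17249 - 1*(-265))) = (1/231 + 125928352/406124481)*(18010 + (17249 - 1*(-265))) = 468183711*(18010 + (17249 + 265))/1489123097 = 468183711*(18010 + 17514)/1489123097 = (468183711/1489123097)*35524 = 16631758149564/1489123097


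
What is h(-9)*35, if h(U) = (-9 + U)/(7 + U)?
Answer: 315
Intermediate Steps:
h(U) = (-9 + U)/(7 + U)
h(-9)*35 = ((-9 - 9)/(7 - 9))*35 = (-18/(-2))*35 = -½*(-18)*35 = 9*35 = 315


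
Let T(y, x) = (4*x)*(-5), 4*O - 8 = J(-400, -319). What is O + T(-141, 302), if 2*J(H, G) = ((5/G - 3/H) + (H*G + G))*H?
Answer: -16256463533/2552 ≈ -6.3701e+6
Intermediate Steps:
J(H, G) = H*(G - 3/H + 5/G + G*H)/2 (J(H, G) = (((5/G - 3/H) + (H*G + G))*H)/2 = (((-3/H + 5/G) + (G*H + G))*H)/2 = (((-3/H + 5/G) + (G + G*H))*H)/2 = ((G - 3/H + 5/G + G*H)*H)/2 = (H*(G - 3/H + 5/G + G*H))/2 = H*(G - 3/H + 5/G + G*H)/2)
O = -16241049453/2552 (O = 2 + ((½)*(5*(-400) - 319*(-3 - 319*(-400) - 319*(-400)²))/(-319))/4 = 2 + ((½)*(-1/319)*(-2000 - 319*(-3 + 127600 - 319*160000)))/4 = 2 + ((½)*(-1/319)*(-2000 - 319*(-3 + 127600 - 51040000)))/4 = 2 + ((½)*(-1/319)*(-2000 - 319*(-50912403)))/4 = 2 + ((½)*(-1/319)*(-2000 + 16241056557))/4 = 2 + ((½)*(-1/319)*16241054557)/4 = 2 + (¼)*(-16241054557/638) = 2 - 16241054557/2552 = -16241049453/2552 ≈ -6.3640e+6)
T(y, x) = -20*x
O + T(-141, 302) = -16241049453/2552 - 20*302 = -16241049453/2552 - 6040 = -16256463533/2552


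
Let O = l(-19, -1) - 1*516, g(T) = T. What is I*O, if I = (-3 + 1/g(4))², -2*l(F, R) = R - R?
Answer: -15609/4 ≈ -3902.3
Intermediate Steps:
l(F, R) = 0 (l(F, R) = -(R - R)/2 = -½*0 = 0)
O = -516 (O = 0 - 1*516 = 0 - 516 = -516)
I = 121/16 (I = (-3 + 1/4)² = (-3 + ¼)² = (-11/4)² = 121/16 ≈ 7.5625)
I*O = (121/16)*(-516) = -15609/4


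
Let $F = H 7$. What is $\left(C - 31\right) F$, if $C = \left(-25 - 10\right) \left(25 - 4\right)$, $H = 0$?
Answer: $0$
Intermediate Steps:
$F = 0$ ($F = 0 \cdot 7 = 0$)
$C = -735$ ($C = \left(-35\right) 21 = -735$)
$\left(C - 31\right) F = \left(-735 - 31\right) 0 = \left(-766\right) 0 = 0$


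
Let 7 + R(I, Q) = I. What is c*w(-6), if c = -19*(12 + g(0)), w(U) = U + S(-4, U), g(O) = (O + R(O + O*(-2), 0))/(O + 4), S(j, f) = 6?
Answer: 0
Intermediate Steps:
R(I, Q) = -7 + I
g(O) = -7/(4 + O) (g(O) = (O + (-7 + (O + O*(-2))))/(O + 4) = (O + (-7 + (O - 2*O)))/(4 + O) = (O + (-7 - O))/(4 + O) = -7/(4 + O))
w(U) = 6 + U (w(U) = U + 6 = 6 + U)
c = -779/4 (c = -19*(12 - 7/(4 + 0)) = -19*(12 - 7/4) = -19*41/4 = -779/4 ≈ -194.75)
c*w(-6) = -779*(6 - 6)/4 = -779/4*0 = 0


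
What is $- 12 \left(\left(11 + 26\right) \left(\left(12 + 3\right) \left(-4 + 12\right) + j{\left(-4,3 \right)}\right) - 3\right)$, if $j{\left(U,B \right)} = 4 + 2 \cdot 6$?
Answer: $-60348$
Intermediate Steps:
$j{\left(U,B \right)} = 16$ ($j{\left(U,B \right)} = 4 + 12 = 16$)
$- 12 \left(\left(11 + 26\right) \left(\left(12 + 3\right) \left(-4 + 12\right) + j{\left(-4,3 \right)}\right) - 3\right) = - 12 \left(\left(11 + 26\right) \left(\left(12 + 3\right) \left(-4 + 12\right) + 16\right) - 3\right) = - 12 \left(37 \left(15 \cdot 8 + 16\right) - 3\right) = - 12 \left(37 \left(120 + 16\right) - 3\right) = - 12 \left(37 \cdot 136 - 3\right) = - 12 \left(5032 - 3\right) = \left(-12\right) 5029 = -60348$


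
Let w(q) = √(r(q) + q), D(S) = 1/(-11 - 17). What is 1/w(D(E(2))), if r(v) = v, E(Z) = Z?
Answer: -I*√14 ≈ -3.7417*I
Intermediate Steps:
D(S) = -1/28 (D(S) = 1/(-28) = -1/28)
w(q) = √2*√q (w(q) = √(q + q) = √(2*q) = √2*√q)
1/w(D(E(2))) = 1/(√2*√(-1/28)) = 1/(√2*(I*√7/14)) = 1/(I*√14/14) = -I*√14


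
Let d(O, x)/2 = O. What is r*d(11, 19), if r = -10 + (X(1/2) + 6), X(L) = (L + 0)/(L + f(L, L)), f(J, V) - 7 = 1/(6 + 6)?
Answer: -7876/91 ≈ -86.549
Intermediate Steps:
d(O, x) = 2*O
f(J, V) = 85/12 (f(J, V) = 7 + 1/(6 + 6) = 7 + 1/12 = 85/12)
X(L) = L/(85/12 + L) (X(L) = (L + 0)/(L + 85/12) = L/(85/12 + L))
r = -358/91 (r = -10 + (12*(1/2)/(85 + 12*(1/2)) + 6) = -10 + (12*(1*(½))/(85 + 12*(1*(½))) + 6) = -10 + (12*(½)/(85 + 12*(½)) + 6) = -10 + (12*(½)/(85 + 6) + 6) = -10 + (12*(½)/91 + 6) = -10 + (12*(½)*(1/91) + 6) = -10 + (6/91 + 6) = -10 + 552/91 = -358/91 ≈ -3.9341)
r*d(11, 19) = -716*11/91 = -358/91*22 = -7876/91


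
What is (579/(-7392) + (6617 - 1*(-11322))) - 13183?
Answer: 11718591/2464 ≈ 4755.9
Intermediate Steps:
(579/(-7392) + (6617 - 1*(-11322))) - 13183 = (579*(-1/7392) + (6617 + 11322)) - 13183 = (-193/2464 + 17939) - 13183 = 44201503/2464 - 13183 = 11718591/2464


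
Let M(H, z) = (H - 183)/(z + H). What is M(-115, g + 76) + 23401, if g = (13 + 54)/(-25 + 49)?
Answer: 20342621/869 ≈ 23409.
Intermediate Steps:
g = 67/24 ≈ 2.7917
M(H, z) = (-183 + H)/(H + z)
M(-115, g + 76) + 23401 = (-183 - 115)/(-115 + (67/24 + 76)) + 23401 = -298/(-115 + 1891/24) + 23401 = -298/(-869/24) + 23401 = -24/869*(-298) + 23401 = 7152/869 + 23401 = 20342621/869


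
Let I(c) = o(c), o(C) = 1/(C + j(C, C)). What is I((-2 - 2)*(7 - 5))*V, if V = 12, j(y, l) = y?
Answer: -¾ ≈ -0.75000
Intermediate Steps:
o(C) = 1/(2*C) (o(C) = 1/(C + C) = 1/(2*C))
I(c) = 1/(2*c)
I((-2 - 2)*(7 - 5))*V = (1/(2*(((-2 - 2)*(7 - 5)))))*12 = (1/(2*((-4*2))))*12 = ((½)/(-8))*12 = ((½)*(-⅛))*12 = -1/16*12 = -¾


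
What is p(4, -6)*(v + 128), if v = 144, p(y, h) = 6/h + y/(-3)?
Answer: -1904/3 ≈ -634.67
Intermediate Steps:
p(y, h) = 6/h - y/3 (p(y, h) = 6/h + y*(-⅓) = 6/h - y/3)
p(4, -6)*(v + 128) = (6/(-6) - ⅓*4)*(144 + 128) = (6*(-⅙) - 4/3)*272 = (-1 - 4/3)*272 = -7/3*272 = -1904/3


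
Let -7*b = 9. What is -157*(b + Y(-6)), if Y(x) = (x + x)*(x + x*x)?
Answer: 397053/7 ≈ 56722.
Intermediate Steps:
b = -9/7 (b = -⅐*9 = -9/7 ≈ -1.2857)
Y(x) = 2*x*(x + x²) (Y(x) = (2*x)*(x + x²) = 2*x*(x + x²))
-157*(b + Y(-6)) = -157*(-9/7 + 2*(-6)²*(1 - 6)) = -157*(-9/7 + 2*36*(-5)) = -157*(-9/7 - 360) = -157*(-2529/7) = 397053/7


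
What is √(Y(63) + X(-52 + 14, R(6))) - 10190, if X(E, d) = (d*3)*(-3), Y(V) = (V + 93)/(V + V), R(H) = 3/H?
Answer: -10190 + I*√5754/42 ≈ -10190.0 + 1.8061*I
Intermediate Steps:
Y(V) = (93 + V)/(2*V) (Y(V) = (93 + V)/((2*V)) = (93 + V)*(1/(2*V)) = (93 + V)/(2*V))
X(E, d) = -9*d (X(E, d) = (3*d)*(-3) = -9*d)
√(Y(63) + X(-52 + 14, R(6))) - 10190 = √((½)*(93 + 63)/63 - 27/6) - 10190 = √((½)*(1/63)*156 - 27/6) - 10190 = √(26/21 - 9*½) - 10190 = √(26/21 - 9/2) - 10190 = √(-137/42) - 10190 = I*√5754/42 - 10190 = -10190 + I*√5754/42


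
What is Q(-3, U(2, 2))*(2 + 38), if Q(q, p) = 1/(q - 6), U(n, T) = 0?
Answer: -40/9 ≈ -4.4444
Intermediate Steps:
Q(q, p) = 1/(-6 + q)
Q(-3, U(2, 2))*(2 + 38) = (2 + 38)/(-6 - 3) = 40/(-9) = -1/9*40 = -40/9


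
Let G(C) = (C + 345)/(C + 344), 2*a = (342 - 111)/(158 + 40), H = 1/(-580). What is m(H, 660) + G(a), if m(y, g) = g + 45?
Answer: 2919322/4135 ≈ 706.00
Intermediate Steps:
H = -1/580 ≈ -0.0017241
m(y, g) = 45 + g
a = 7/12 (a = ((342 - 111)/(158 + 40))/2 = (231/198)/2 = (231*(1/198))/2 = (1/2)*(7/6) = 7/12 ≈ 0.58333)
G(C) = (345 + C)/(344 + C)
m(H, 660) + G(a) = (45 + 660) + (345 + 7/12)/(344 + 7/12) = 705 + (4147/12)/(4135/12) = 705 + (12/4135)*(4147/12) = 705 + 4147/4135 = 2919322/4135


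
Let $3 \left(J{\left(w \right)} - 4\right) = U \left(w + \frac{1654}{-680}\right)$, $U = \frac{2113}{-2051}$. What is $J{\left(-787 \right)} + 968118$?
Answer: $\frac{675299243477}{697340} \approx 9.6839 \cdot 10^{5}$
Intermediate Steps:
$U = - \frac{2113}{2051}$ ($U = 2113 \left(- \frac{1}{2051}\right) = - \frac{2113}{2051} \approx -1.0302$)
$J{\left(w \right)} = \frac{10115531}{2092020} - \frac{2113 w}{6153}$ ($J{\left(w \right)} = 4 + \frac{\left(- \frac{2113}{2051}\right) \left(w + \frac{1654}{-680}\right)}{3} = 4 + \frac{\left(- \frac{2113}{2051}\right) \left(w + 1654 \left(- \frac{1}{680}\right)\right)}{3} = 4 + \frac{\left(- \frac{2113}{2051}\right) \left(w - \frac{827}{340}\right)}{3} = 4 + \frac{\left(- \frac{2113}{2051}\right) \left(- \frac{827}{340} + w\right)}{3} = 4 + \frac{\frac{1747451}{697340} - \frac{2113 w}{2051}}{3} = 4 - \left(- \frac{1747451}{2092020} + \frac{2113 w}{6153}\right) = \frac{10115531}{2092020} - \frac{2113 w}{6153}$)
$J{\left(-787 \right)} + 968118 = \left(\frac{10115531}{2092020} - - \frac{1662931}{6153}\right) + 968118 = \left(\frac{10115531}{2092020} + \frac{1662931}{6153}\right) + 968118 = \frac{191837357}{697340} + 968118 = \frac{675299243477}{697340}$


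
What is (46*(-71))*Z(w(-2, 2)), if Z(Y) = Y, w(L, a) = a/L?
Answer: 3266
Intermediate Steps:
(46*(-71))*Z(w(-2, 2)) = (46*(-71))*(2/(-2)) = -6532*(-1)/2 = -3266*(-1) = 3266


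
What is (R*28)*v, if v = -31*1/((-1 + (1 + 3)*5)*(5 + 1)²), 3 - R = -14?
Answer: -3689/171 ≈ -21.573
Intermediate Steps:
R = 17 (R = 3 - 1*(-14) = 3 + 14 = 17)
v = -31/684 (v = -31*1/(36*(-1 + 4*5)) = -31*1/(36*(-1 + 20)) = -31/(36*19) = -31/684 ≈ -0.045322)
(R*28)*v = (17*28)*(-31/684) = 476*(-31/684) = -3689/171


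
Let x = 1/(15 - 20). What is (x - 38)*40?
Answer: -1528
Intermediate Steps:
x = -⅕ (x = 1/(-5) = -⅕ ≈ -0.20000)
(x - 38)*40 = (-⅕ - 38)*40 = -191/5*40 = -1528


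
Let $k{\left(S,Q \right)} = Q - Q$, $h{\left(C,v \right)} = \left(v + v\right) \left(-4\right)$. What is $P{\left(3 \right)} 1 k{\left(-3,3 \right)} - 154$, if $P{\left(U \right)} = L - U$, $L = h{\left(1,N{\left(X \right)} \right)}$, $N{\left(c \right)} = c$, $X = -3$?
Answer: $-154$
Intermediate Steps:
$h{\left(C,v \right)} = - 8 v$ ($h{\left(C,v \right)} = 2 v \left(-4\right) = - 8 v$)
$L = 24$ ($L = \left(-8\right) \left(-3\right) = 24$)
$k{\left(S,Q \right)} = 0$
$P{\left(U \right)} = 24 - U$
$P{\left(3 \right)} 1 k{\left(-3,3 \right)} - 154 = \left(24 - 3\right) 1 \cdot 0 - 154 = \left(24 - 3\right) 0 - 154 = 21 \cdot 0 - 154 = 0 - 154 = -154$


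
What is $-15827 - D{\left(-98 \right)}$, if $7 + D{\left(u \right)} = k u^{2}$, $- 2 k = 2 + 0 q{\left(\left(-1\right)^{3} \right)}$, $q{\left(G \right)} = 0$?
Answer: $-6216$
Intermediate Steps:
$k = -1$ ($k = - \frac{2 + 0 \cdot 0}{2} = - \frac{2 + 0}{2} = \left(- \frac{1}{2}\right) 2 = -1$)
$D{\left(u \right)} = -7 - u^{2}$
$-15827 - D{\left(-98 \right)} = -15827 - \left(-7 - \left(-98\right)^{2}\right) = -15827 - \left(-7 - 9604\right) = -15827 - -9611 = -15827 + 9611 = -6216$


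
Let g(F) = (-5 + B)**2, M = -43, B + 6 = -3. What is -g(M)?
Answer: -196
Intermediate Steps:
B = -9 (B = -6 - 3 = -9)
g(F) = 196 (g(F) = (-5 - 9)**2 = (-14)**2 = 196)
-g(M) = -1*196 = -196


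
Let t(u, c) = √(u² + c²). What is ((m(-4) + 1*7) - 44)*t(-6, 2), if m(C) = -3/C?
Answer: -145*√10/2 ≈ -229.27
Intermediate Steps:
t(u, c) = √(c² + u²)
((m(-4) + 1*7) - 44)*t(-6, 2) = ((-3/(-4) + 1*7) - 44)*√(2² + (-6)²) = ((-3*(-¼) + 7) - 44)*√(4 + 36) = ((¾ + 7) - 44)*√40 = (31/4 - 44)*(2*√10) = -145*√10/2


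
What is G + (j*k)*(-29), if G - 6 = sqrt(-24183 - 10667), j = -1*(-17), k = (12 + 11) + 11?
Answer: -16756 + 5*I*sqrt(1394) ≈ -16756.0 + 186.68*I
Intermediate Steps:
k = 34 (k = 23 + 11 = 34)
j = 17
G = 6 + 5*I*sqrt(1394) (G = 6 + sqrt(-24183 - 10667) = 6 + sqrt(-34850) = 6 + 5*I*sqrt(1394) ≈ 6.0 + 186.68*I)
G + (j*k)*(-29) = (6 + 5*I*sqrt(1394)) + (17*34)*(-29) = (6 + 5*I*sqrt(1394)) + 578*(-29) = (6 + 5*I*sqrt(1394)) - 16762 = -16756 + 5*I*sqrt(1394)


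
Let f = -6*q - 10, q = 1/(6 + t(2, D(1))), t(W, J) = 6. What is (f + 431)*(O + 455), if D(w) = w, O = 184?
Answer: 537399/2 ≈ 2.6870e+5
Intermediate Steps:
q = 1/12 (q = 1/(6 + 6) = 1/12 ≈ 0.083333)
f = -21/2 (f = -6*1/12 - 10 = -½ - 10 = -21/2 ≈ -10.500)
(f + 431)*(O + 455) = (-21/2 + 431)*(184 + 455) = (841/2)*639 = 537399/2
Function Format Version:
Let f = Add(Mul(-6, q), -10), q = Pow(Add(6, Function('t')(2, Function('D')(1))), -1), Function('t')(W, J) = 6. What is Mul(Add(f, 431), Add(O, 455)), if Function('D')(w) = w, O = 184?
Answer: Rational(537399, 2) ≈ 2.6870e+5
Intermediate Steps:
q = Rational(1, 12) (q = Pow(Add(6, 6), -1) = Pow(12, -1) = Rational(1, 12) ≈ 0.083333)
f = Rational(-21, 2) (f = Add(Mul(-6, Rational(1, 12)), -10) = Add(Rational(-1, 2), -10) = Rational(-21, 2) ≈ -10.500)
Mul(Add(f, 431), Add(O, 455)) = Mul(Add(Rational(-21, 2), 431), Add(184, 455)) = Mul(Rational(841, 2), 639) = Rational(537399, 2)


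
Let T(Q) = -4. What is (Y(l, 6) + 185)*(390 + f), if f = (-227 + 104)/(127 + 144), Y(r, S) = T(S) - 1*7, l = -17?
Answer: 18368658/271 ≈ 67781.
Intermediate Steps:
Y(r, S) = -11 (Y(r, S) = -4 - 1*7 = -4 - 7 = -11)
f = -123/271 ≈ -0.45387
(Y(l, 6) + 185)*(390 + f) = (-11 + 185)*(390 - 123/271) = 174*(105567/271) = 18368658/271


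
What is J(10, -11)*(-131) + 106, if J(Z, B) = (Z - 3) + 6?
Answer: -1597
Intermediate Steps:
J(Z, B) = 3 + Z (J(Z, B) = (-3 + Z) + 6 = 3 + Z)
J(10, -11)*(-131) + 106 = (3 + 10)*(-131) + 106 = 13*(-131) + 106 = -1703 + 106 = -1597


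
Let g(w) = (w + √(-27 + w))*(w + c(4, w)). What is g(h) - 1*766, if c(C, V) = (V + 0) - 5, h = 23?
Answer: 177 + 82*I ≈ 177.0 + 82.0*I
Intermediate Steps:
c(C, V) = -5 + V (c(C, V) = V - 5 = -5 + V)
g(w) = (-5 + 2*w)*(w + √(-27 + w)) (g(w) = (w + √(-27 + w))*(w + (-5 + w)) = (w + √(-27 + w))*(-5 + 2*w) = (-5 + 2*w)*(w + √(-27 + w)))
g(h) - 1*766 = (23² + 23*√(-27 + 23) + 23*(-5 + 23) + √(-27 + 23)*(-5 + 23)) - 1*766 = (529 + 23*√(-4) + 23*18 + √(-4)*18) - 766 = (529 + 23*(2*I) + 414 + (2*I)*18) - 766 = (529 + 46*I + 414 + 36*I) - 766 = (943 + 82*I) - 766 = 177 + 82*I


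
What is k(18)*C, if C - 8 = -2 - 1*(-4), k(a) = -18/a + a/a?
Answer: 0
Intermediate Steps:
k(a) = 1 - 18/a (k(a) = -18/a + 1 = 1 - 18/a)
C = 10 (C = 8 + (-2 - 1*(-4)) = 8 + (-2 + 4) = 8 + 2 = 10)
k(18)*C = ((-18 + 18)/18)*10 = ((1/18)*0)*10 = 0*10 = 0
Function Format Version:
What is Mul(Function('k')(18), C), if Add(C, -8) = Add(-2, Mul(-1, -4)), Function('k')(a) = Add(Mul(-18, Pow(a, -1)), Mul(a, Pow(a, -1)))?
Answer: 0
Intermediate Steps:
Function('k')(a) = Add(1, Mul(-18, Pow(a, -1))) (Function('k')(a) = Add(Mul(-18, Pow(a, -1)), 1) = Add(1, Mul(-18, Pow(a, -1))))
C = 10 (C = Add(8, Add(-2, Mul(-1, -4))) = Add(8, Add(-2, 4)) = Add(8, 2) = 10)
Mul(Function('k')(18), C) = Mul(Mul(Pow(18, -1), Add(-18, 18)), 10) = Mul(Mul(Rational(1, 18), 0), 10) = Mul(0, 10) = 0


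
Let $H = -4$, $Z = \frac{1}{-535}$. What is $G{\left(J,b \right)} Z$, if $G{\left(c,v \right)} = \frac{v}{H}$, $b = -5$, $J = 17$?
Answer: $- \frac{1}{428} \approx -0.0023364$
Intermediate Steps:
$Z = - \frac{1}{535} \approx -0.0018692$
$G{\left(c,v \right)} = - \frac{v}{4}$ ($G{\left(c,v \right)} = \frac{v}{-4} = v \left(- \frac{1}{4}\right) = - \frac{v}{4}$)
$G{\left(J,b \right)} Z = \left(- \frac{1}{4}\right) \left(-5\right) \left(- \frac{1}{535}\right) = \frac{5}{4} \left(- \frac{1}{535}\right) = - \frac{1}{428}$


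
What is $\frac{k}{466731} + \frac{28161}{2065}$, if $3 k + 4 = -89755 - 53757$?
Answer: $\frac{5590639219}{413056935} \approx 13.535$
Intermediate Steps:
$k = - \frac{143516}{3}$ ($k = - \frac{4}{3} + \frac{-89755 - 53757}{3} = - \frac{4}{3} + \frac{1}{3} \left(-143512\right) = - \frac{4}{3} - \frac{143512}{3} = - \frac{143516}{3} \approx -47839.0$)
$\frac{k}{466731} + \frac{28161}{2065} = - \frac{143516}{3 \cdot 466731} + \frac{28161}{2065} = \left(- \frac{143516}{3}\right) \frac{1}{466731} + 28161 \cdot \frac{1}{2065} = - \frac{143516}{1400193} + \frac{4023}{295} = \frac{5590639219}{413056935}$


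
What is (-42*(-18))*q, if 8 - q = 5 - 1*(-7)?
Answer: -3024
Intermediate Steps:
q = -4 (q = 8 - (5 - 1*(-7)) = 8 - (5 + 7) = 8 - 1*12 = 8 - 12 = -4)
(-42*(-18))*q = -42*(-18)*(-4) = 756*(-4) = -3024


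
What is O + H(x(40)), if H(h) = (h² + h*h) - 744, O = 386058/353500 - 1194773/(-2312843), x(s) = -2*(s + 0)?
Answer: 4929090144913197/408795000250 ≈ 12058.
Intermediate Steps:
x(s) = -2*s
O = 657621899197/408795000250 (O = 386058*(1/353500) - 1194773*(-1/2312843) = 193029/176750 + 1194773/2312843 = 657621899197/408795000250 ≈ 1.6087)
H(h) = -744 + 2*h² (H(h) = (h² + h²) - 744 = 2*h² - 744 = -744 + 2*h²)
O + H(x(40)) = 657621899197/408795000250 + (-744 + 2*(-2*40)²) = 657621899197/408795000250 + (-744 + 2*(-80)²) = 657621899197/408795000250 + (-744 + 2*6400) = 657621899197/408795000250 + (-744 + 12800) = 657621899197/408795000250 + 12056 = 4929090144913197/408795000250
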